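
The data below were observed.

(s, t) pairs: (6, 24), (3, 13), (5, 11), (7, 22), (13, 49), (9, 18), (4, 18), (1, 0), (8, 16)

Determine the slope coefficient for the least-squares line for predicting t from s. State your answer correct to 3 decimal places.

n = 9, Σx = 56, Σy = 171, Σxy = 1391, Σx² = 450
Sxx = Σx² − (Σx)²/n = 450 − 348.444444 = 101.555556
Sxy = Σxy − (Σx)(Σy)/n = 1391 − 1064 = 327
b = Sxy/Sxx = 327/101.555556 = 3.219912

3.220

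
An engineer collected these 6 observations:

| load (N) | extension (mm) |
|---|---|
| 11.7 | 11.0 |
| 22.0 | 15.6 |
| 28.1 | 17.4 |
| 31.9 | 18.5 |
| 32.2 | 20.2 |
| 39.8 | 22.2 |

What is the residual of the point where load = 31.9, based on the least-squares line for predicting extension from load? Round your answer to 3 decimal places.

-0.686

n = 6, Σx = 165.7, Σy = 104.9, Σxy = 3084.99, Σx² = 5048.99
Sxx = Σx² − (Σx)²/n = 5048.99 − 4576.081667 = 472.908333
Sxy = Σxy − (Σx)(Σy)/n = 3084.99 − 2896.988333 = 188.001667
b = Sxy/Sxx = 188.001667/472.908333 = 0.397544
a = ȳ − b·x̄ = 17.483333 − 0.397544·27.616667 = 6.504505
ŷ(31.9) = 6.504505 + 0.397544·31.9 = 19.186145
residual = y − ŷ = 18.5 − 19.186145 = -0.686145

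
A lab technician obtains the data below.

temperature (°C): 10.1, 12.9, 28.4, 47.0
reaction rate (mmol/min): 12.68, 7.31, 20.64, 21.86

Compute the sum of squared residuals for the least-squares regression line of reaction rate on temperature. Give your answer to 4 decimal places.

38.4867

n = 4, Σx = 98.4, Σy = 62.49, Σxy = 1835.963, Σx² = 3283.98, Σy² = 1118.0877
Sxx = Σx² − (Σx)²/n = 3283.98 − 2420.64 = 863.34
Sxy = Σxy − (Σx)(Σy)/n = 1835.963 − 1537.254 = 298.709
Syy = Σy² − (Σy)²/n = 1118.0877 − 976.250025 = 141.837675
b = Sxy/Sxx = 298.709/863.34 = 0.345992
SSE = Syy − b·Sxy = 141.837675 − 0.345992·298.709 = 38.486658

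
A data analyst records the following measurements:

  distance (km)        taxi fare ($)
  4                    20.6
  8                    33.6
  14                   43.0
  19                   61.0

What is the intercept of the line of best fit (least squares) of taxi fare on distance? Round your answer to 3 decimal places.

10.945

n = 4, Σx = 45, Σy = 158.2, Σxy = 2112.2, Σx² = 637
Sxx = Σx² − (Σx)²/n = 637 − 506.25 = 130.75
Sxy = Σxy − (Σx)(Σy)/n = 2112.2 − 1779.75 = 332.45
b = Sxy/Sxx = 332.45/130.75 = 2.542639
a = ȳ − b·x̄ = 39.55 − 2.542639·11.25 = 10.945315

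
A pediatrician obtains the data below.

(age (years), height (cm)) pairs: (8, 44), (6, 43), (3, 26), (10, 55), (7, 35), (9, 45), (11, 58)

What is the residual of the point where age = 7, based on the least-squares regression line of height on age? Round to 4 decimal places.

n = 7, Σx = 54, Σy = 306, Σxy = 2526, Σx² = 460
Sxx = Σx² − (Σx)²/n = 460 − 416.571429 = 43.428571
Sxy = Σxy − (Σx)(Σy)/n = 2526 − 2360.571429 = 165.428571
b = Sxy/Sxx = 165.428571/43.428571 = 3.809211
a = ȳ − b·x̄ = 43.714286 − 3.809211·7.714286 = 14.328947
ŷ(7) = 14.328947 + 3.809211·7 = 40.993421
residual = y − ŷ = 35 − 40.993421 = -5.993421

-5.9934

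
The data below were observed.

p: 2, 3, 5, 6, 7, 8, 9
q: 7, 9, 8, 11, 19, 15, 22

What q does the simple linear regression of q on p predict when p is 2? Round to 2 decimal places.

n = 7, Σx = 40, Σy = 91, Σxy = 598, Σx² = 268
Sxx = Σx² − (Σx)²/n = 268 − 228.571429 = 39.428571
Sxy = Σxy − (Σx)(Σy)/n = 598 − 520 = 78
b = Sxy/Sxx = 78/39.428571 = 1.978261
a = ȳ − b·x̄ = 13 − 1.978261·5.714286 = 1.695652
ŷ(2) = a + b·2 = 1.695652 + 1.978261·2 = 5.652174

5.65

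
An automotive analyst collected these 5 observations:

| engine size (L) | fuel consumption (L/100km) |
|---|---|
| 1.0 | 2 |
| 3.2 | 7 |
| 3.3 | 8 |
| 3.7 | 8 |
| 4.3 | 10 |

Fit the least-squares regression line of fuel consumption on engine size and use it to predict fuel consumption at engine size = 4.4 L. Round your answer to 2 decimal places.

10.09

n = 5, Σx = 15.5, Σy = 35, Σxy = 123.4, Σx² = 54.31
Sxx = Σx² − (Σx)²/n = 54.31 − 48.05 = 6.26
Sxy = Σxy − (Σx)(Σy)/n = 123.4 − 108.5 = 14.9
b = Sxy/Sxx = 14.9/6.26 = 2.380192
a = ȳ − b·x̄ = 7 − 2.380192·3.1 = -0.378594
ŷ(4.4) = a + b·4.4 = -0.378594 + 2.380192·4.4 = 10.094249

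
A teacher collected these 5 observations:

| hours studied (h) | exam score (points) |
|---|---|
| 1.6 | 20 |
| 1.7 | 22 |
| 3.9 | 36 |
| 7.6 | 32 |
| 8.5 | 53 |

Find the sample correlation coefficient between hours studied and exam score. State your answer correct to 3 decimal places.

n = 5, Σx = 23.3, Σy = 163, Σxy = 903.5, Σx² = 150.67, Σy² = 6013
Sxx = Σx² − (Σx)²/n = 150.67 − 108.578 = 42.092
Sxy = Σxy − (Σx)(Σy)/n = 903.5 − 759.58 = 143.92
Syy = Σy² − (Σy)²/n = 6013 − 5313.8 = 699.2
r = Sxy/√(Sxx·Syy) = 143.92/√(29430.7264) = 143.92/171.553859 = 0.838920

0.839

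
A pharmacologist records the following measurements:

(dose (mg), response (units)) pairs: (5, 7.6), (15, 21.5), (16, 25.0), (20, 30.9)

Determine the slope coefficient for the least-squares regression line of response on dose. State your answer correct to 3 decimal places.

n = 4, Σx = 56, Σy = 85, Σxy = 1378.5, Σx² = 906
Sxx = Σx² − (Σx)²/n = 906 − 784 = 122
Sxy = Σxy − (Σx)(Σy)/n = 1378.5 − 1190 = 188.5
b = Sxy/Sxx = 188.5/122 = 1.545082

1.545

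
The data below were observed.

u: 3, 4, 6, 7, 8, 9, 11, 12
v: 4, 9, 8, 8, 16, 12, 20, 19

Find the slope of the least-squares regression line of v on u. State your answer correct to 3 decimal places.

n = 8, Σx = 60, Σy = 96, Σxy = 836, Σx² = 520
Sxx = Σx² − (Σx)²/n = 520 − 450 = 70
Sxy = Σxy − (Σx)(Σy)/n = 836 − 720 = 116
b = Sxy/Sxx = 116/70 = 1.657143

1.657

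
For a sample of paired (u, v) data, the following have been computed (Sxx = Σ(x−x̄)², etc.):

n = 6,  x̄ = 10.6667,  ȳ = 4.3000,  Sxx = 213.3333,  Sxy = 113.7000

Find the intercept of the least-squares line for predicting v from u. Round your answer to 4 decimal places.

b = Sxy/Sxx = 113.7/213.3333 = 0.532969
a = ȳ − b·x̄ = 4.3 − 0.532969·10.6667 = -1.385019

-1.3850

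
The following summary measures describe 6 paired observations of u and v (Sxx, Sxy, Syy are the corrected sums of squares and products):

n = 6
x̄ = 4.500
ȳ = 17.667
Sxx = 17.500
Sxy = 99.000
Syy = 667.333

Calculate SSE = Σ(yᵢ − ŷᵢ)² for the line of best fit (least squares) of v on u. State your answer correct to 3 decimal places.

b = Sxy/Sxx = 99/17.5 = 5.657143
SSE = Syy − b·Sxy = 667.333 − 5.657143·99 = 107.275857

107.276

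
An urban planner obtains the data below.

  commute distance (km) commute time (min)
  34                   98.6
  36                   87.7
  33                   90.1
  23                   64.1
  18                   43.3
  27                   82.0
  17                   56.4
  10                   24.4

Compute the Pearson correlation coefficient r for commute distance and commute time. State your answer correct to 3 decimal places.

n = 8, Σx = 198, Σy = 546.6, Σxy = 15153.4, Σx² = 5512, Σy² = 42015.28
Sxx = Σx² − (Σx)²/n = 5512 − 4900.5 = 611.5
Sxy = Σxy − (Σx)(Σy)/n = 15153.4 − 13528.35 = 1625.05
Syy = Σy² − (Σy)²/n = 42015.28 − 37346.445 = 4668.835
r = Sxy/√(Sxx·Syy) = 1625.05/√(2854992.6025) = 1625.05/1689.672336 = 0.961755

0.962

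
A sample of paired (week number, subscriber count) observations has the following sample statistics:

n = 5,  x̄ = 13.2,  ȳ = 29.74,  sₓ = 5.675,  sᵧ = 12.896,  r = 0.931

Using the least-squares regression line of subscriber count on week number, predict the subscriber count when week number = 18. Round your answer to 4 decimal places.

b = r · sᵧ/sₓ = 0.931 · 12.896/5.675 = 2.115626
a = ȳ − b·x̄ = 29.74 − 2.115626·13.2 = 1.813740
ŷ(18) = a + b·18 = 1.813740 + 2.115626·18 = 39.895003

39.8950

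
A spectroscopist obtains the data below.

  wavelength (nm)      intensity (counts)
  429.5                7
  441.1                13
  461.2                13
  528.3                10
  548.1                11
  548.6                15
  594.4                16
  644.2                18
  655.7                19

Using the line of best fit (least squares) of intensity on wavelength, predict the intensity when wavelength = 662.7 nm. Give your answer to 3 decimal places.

18.182

n = 9, Σx = 4851.1, Σy = 122, Σxy = 67841.8, Σx² = 2670468.85
Sxx = Σx² − (Σx)²/n = 2670468.85 − 2614796.801111 = 55672.048889
Sxy = Σxy − (Σx)(Σy)/n = 67841.8 − 65759.355556 = 2082.444444
b = Sxy/Sxx = 2082.444444/55672.048889 = 0.037406
a = ȳ − b·x̄ = 13.555556 − 0.037406·539.011111 = -6.606460
ŷ(662.7) = a + b·662.7 = -6.606460 + 0.037406·662.7 = 18.182208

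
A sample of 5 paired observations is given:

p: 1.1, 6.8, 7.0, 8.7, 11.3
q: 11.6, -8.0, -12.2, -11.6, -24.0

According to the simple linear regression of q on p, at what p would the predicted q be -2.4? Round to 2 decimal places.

5.08

n = 5, Σx = 34.9, Σy = -44.2, Σxy = -499.16, Σx² = 299.83
Sxx = Σx² − (Σx)²/n = 299.83 − 243.602 = 56.228
Sxy = Σxy − (Σx)(Σy)/n = -499.16 − (-308.516) = -190.644
b = Sxy/Sxx = -190.644/56.228 = -3.390553
a = ȳ − b·x̄ = -8.84 − (-3.390553)·6.98 = 14.826058
Set a + b·x = -2.4: x = (-2.4 − 14.826058) / (-3.390553) = 5.080605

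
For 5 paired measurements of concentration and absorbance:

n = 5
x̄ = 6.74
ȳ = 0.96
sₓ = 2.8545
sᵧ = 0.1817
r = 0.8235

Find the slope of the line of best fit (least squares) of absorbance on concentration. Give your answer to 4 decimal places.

0.0524

b = r · sᵧ/sₓ = 0.8235 · 0.1817/2.8545 = 0.052419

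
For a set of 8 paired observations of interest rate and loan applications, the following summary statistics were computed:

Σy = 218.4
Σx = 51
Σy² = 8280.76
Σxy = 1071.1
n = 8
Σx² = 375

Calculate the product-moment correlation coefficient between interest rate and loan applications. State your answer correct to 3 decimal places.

Sxx = Σx² − (Σx)²/n = 375 − 325.125 = 49.875
Sxy = Σxy − (Σx)(Σy)/n = 1071.1 − 1392.3 = -321.2
Syy = Σy² − (Σy)²/n = 8280.76 − 5962.32 = 2318.44
r = Sxy/√(Sxx·Syy) = -321.2/√(115632.195) = -321.2/340.047342 = -0.944574

-0.945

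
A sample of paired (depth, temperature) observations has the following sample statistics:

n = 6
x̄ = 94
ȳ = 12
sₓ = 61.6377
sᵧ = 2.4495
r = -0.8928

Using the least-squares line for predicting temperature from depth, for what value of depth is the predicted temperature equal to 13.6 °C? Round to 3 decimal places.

b = r · sᵧ/sₓ = -0.8928 · 2.4495/61.6377 = -0.035480
a = ȳ − b·x̄ = 12 − (-0.035480)·94 = 15.335132
Set a + b·x = 13.6: x = (13.6 − 15.335132) / (-0.035480) = 48.904336

48.904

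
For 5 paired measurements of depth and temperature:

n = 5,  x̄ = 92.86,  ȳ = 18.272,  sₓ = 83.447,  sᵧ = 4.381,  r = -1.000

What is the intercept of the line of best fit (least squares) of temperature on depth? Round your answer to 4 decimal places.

23.1472

b = r · sᵧ/sₓ = -1 · 4.381/83.447 = -0.052500
a = ȳ − b·x̄ = 18.272 − (-0.052500)·92.86 = 23.147186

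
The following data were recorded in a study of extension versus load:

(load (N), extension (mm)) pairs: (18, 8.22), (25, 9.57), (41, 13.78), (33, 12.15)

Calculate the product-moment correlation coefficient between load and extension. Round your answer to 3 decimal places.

0.995

n = 4, Σx = 117, Σy = 43.72, Σxy = 1353.14, Σx² = 3719, Σy² = 496.6642
Sxx = Σx² − (Σx)²/n = 3719 − 3422.25 = 296.75
Sxy = Σxy − (Σx)(Σy)/n = 1353.14 − 1278.81 = 74.33
Syy = Σy² − (Σy)²/n = 496.6642 − 477.8596 = 18.8046
r = Sxy/√(Sxx·Syy) = 74.33/√(5580.26505) = 74.33/74.701172 = 0.995031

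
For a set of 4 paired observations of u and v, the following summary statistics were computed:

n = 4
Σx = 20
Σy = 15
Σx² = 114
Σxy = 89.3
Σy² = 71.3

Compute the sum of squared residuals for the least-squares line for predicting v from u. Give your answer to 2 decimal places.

Sxx = Σx² − (Σx)²/n = 114 − 100 = 14
Sxy = Σxy − (Σx)(Σy)/n = 89.3 − 75 = 14.3
Syy = Σy² − (Σy)²/n = 71.3 − 56.25 = 15.05
b = Sxy/Sxx = 14.3/14 = 1.021429
SSE = Syy − b·Sxy = 15.05 − 1.021429·14.3 = 0.443571

0.44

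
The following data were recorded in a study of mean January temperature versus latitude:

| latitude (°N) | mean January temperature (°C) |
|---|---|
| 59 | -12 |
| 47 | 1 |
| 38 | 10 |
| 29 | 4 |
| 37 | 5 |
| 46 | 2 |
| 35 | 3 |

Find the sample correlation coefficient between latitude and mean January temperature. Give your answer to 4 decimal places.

-0.8047

n = 7, Σx = 291, Σy = 13, Σxy = 217, Σx² = 12685, Σy² = 299
Sxx = Σx² − (Σx)²/n = 12685 − 12097.285714 = 587.714286
Sxy = Σxy − (Σx)(Σy)/n = 217 − 540.428571 = -323.428571
Syy = Σy² − (Σy)²/n = 299 − 24.142857 = 274.857143
r = Sxy/√(Sxx·Syy) = -323.428571/√(161537.469388) = -323.428571/401.917242 = -0.804714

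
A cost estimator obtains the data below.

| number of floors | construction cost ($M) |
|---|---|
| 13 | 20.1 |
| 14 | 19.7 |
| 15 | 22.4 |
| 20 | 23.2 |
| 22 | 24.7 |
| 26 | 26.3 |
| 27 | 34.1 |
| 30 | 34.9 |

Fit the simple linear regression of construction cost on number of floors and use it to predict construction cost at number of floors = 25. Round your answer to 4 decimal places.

29.1155

n = 8, Σx = 167, Σy = 205.4, Σxy = 4532, Σx² = 3779
Sxx = Σx² − (Σx)²/n = 3779 − 3486.125 = 292.875
Sxy = Σxy − (Σx)(Σy)/n = 4532 − 4287.725 = 244.275
b = Sxy/Sxx = 244.275/292.875 = 0.834059
a = ȳ − b·x̄ = 25.675 − 0.834059·20.875 = 8.264020
ŷ(25) = a + b·25 = 8.264020 + 0.834059·25 = 29.115493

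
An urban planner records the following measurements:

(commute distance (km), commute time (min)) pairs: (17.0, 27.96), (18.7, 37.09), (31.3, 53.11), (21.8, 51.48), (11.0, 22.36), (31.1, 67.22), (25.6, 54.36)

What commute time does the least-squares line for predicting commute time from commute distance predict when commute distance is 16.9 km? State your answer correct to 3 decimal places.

33.975

n = 7, Σx = 156.5, Σy = 313.58, Σxy = 7681.628, Σx² = 3837.19
Sxx = Σx² − (Σx)²/n = 3837.19 − 3498.892857 = 338.297143
Sxy = Σxy − (Σx)(Σy)/n = 7681.628 − 7010.752857 = 670.875143
b = Sxy/Sxx = 670.875143/338.297143 = 1.983094
a = ȳ − b·x̄ = 44.797143 − 1.983094·22.357143 = 0.460820
ŷ(16.9) = a + b·16.9 = 0.460820 + 1.983094·16.9 = 33.975114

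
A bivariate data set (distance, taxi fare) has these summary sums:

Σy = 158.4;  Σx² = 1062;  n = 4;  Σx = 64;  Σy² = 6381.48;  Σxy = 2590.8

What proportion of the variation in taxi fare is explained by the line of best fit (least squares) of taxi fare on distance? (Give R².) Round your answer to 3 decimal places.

Sxx = Σx² − (Σx)²/n = 1062 − 1024 = 38
Sxy = Σxy − (Σx)(Σy)/n = 2590.8 − 2534.4 = 56.4
Syy = Σy² − (Σy)²/n = 6381.48 − 6272.64 = 108.84
R² = Sxy²/(Sxx·Syy) = (56.4)²/(38·108.84) = 0.769106

0.769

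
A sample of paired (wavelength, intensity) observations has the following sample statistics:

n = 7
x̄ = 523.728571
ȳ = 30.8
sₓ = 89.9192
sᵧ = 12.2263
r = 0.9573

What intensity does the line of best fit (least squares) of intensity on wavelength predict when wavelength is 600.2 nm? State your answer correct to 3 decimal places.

40.754

b = r · sᵧ/sₓ = 0.9573 · 12.2263/89.9192 = 0.130164
a = ȳ − b·x̄ = 30.8 − 0.130164·523.728571 = -37.370572
ŷ(600.2) = a + b·600.2 = -37.370572 + 0.130164·600.2 = 40.753822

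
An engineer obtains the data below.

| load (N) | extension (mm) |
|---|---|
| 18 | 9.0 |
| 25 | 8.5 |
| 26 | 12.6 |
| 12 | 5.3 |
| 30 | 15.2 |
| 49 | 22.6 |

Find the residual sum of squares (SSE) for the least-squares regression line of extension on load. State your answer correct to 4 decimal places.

11.8421

n = 6, Σx = 160, Σy = 73.2, Σxy = 2329.1, Σx² = 5070, Σy² = 1081.9
Sxx = Σx² − (Σx)²/n = 5070 − 4266.666667 = 803.333333
Sxy = Σxy − (Σx)(Σy)/n = 2329.1 − 1952 = 377.1
Syy = Σy² − (Σy)²/n = 1081.9 − 893.04 = 188.86
b = Sxy/Sxx = 377.1/803.333333 = 0.469419
SSE = Syy − b·Sxy = 188.86 − 0.469419·377.1 = 11.842062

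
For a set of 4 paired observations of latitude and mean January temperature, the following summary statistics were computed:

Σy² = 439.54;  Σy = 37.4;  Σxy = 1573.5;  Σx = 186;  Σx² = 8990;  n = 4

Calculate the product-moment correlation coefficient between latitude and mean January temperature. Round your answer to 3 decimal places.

-0.946

Sxx = Σx² − (Σx)²/n = 8990 − 8649 = 341
Sxy = Σxy − (Σx)(Σy)/n = 1573.5 − 1739.1 = -165.6
Syy = Σy² − (Σy)²/n = 439.54 − 349.69 = 89.85
r = Sxy/√(Sxx·Syy) = -165.6/√(30638.85) = -165.6/175.039567 = -0.946072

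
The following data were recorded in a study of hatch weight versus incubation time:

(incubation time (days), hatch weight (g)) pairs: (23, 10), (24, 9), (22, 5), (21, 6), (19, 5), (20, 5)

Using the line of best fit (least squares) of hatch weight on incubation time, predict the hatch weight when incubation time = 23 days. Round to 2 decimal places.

8.12

n = 6, Σx = 129, Σy = 40, Σxy = 877, Σx² = 2791
Sxx = Σx² − (Σx)²/n = 2791 − 2773.5 = 17.5
Sxy = Σxy − (Σx)(Σy)/n = 877 − 860 = 17
b = Sxy/Sxx = 17/17.5 = 0.971429
a = ȳ − b·x̄ = 6.666667 − 0.971429·21.5 = -14.219048
ŷ(23) = a + b·23 = -14.219048 + 0.971429·23 = 8.123810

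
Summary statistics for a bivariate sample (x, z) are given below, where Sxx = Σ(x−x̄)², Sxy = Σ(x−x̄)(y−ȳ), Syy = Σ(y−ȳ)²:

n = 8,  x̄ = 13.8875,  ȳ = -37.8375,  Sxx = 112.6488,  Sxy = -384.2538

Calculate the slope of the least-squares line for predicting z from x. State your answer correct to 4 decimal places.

b = Sxy/Sxx = -384.2538/112.6488 = -3.411078

-3.4111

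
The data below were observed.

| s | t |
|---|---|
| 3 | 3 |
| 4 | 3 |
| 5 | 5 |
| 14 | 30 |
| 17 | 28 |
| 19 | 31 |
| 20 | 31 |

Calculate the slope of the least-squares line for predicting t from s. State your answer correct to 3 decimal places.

n = 7, Σx = 82, Σy = 131, Σxy = 2151, Σx² = 1296
Sxx = Σx² − (Σx)²/n = 1296 − 960.571429 = 335.428571
Sxy = Σxy − (Σx)(Σy)/n = 2151 − 1534.571429 = 616.428571
b = Sxy/Sxx = 616.428571/335.428571 = 1.837734

1.838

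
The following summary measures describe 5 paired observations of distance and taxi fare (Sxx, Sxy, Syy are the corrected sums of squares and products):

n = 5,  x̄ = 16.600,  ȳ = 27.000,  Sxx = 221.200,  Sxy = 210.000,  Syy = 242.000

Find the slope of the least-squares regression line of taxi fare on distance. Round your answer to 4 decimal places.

b = Sxy/Sxx = 210/221.2 = 0.949367

0.9494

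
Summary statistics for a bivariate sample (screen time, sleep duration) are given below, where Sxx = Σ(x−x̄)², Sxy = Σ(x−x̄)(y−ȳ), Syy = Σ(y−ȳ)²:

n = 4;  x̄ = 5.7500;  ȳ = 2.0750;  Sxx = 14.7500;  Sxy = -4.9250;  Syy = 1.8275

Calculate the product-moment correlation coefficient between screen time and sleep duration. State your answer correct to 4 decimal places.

r = Sxy/√(Sxx·Syy) = -4.925/√(26.955625) = -4.925/5.191881 = -0.948597

-0.9486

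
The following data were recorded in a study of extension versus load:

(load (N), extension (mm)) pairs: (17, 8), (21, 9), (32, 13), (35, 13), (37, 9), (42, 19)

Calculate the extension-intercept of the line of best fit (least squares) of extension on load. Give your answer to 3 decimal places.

n = 6, Σx = 184, Σy = 71, Σxy = 2327, Σx² = 6112
Sxx = Σx² − (Σx)²/n = 6112 − 5642.666667 = 469.333333
Sxy = Σxy − (Σx)(Σy)/n = 2327 − 2177.333333 = 149.666667
b = Sxy/Sxx = 149.666667/469.333333 = 0.318892
a = ȳ − b·x̄ = 11.833333 − 0.318892·30.666667 = 2.053977

2.054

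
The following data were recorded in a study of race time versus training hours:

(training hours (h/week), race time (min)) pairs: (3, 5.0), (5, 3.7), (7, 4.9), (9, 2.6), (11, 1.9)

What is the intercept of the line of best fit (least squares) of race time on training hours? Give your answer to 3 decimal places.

6.175

n = 5, Σx = 35, Σy = 18.1, Σxy = 112.1, Σx² = 285
Sxx = Σx² − (Σx)²/n = 285 − 245 = 40
Sxy = Σxy − (Σx)(Σy)/n = 112.1 − 126.7 = -14.6
b = Sxy/Sxx = -14.6/40 = -0.365
a = ȳ − b·x̄ = 3.62 − (-0.365)·7 = 6.175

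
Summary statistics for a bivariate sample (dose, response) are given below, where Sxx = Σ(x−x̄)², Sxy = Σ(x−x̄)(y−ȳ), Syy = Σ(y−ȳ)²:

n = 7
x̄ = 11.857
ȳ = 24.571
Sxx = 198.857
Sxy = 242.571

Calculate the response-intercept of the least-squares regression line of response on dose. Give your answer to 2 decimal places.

b = Sxy/Sxx = 242.571/198.857 = 1.219826
a = ȳ − b·x̄ = 24.571 − 1.219826·11.857 = 10.107519

10.11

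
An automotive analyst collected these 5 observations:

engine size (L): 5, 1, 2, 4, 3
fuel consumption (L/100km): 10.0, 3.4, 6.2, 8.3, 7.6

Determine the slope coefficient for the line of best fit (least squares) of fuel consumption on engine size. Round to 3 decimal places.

1.530

n = 5, Σx = 15, Σy = 35.5, Σxy = 121.8, Σx² = 55
Sxx = Σx² − (Σx)²/n = 55 − 45 = 10
Sxy = Σxy − (Σx)(Σy)/n = 121.8 − 106.5 = 15.3
b = Sxy/Sxx = 15.3/10 = 1.53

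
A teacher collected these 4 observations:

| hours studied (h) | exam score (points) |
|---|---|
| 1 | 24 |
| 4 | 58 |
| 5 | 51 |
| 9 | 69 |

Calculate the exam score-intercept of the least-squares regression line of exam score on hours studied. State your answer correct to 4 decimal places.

n = 4, Σx = 19, Σy = 202, Σxy = 1132, Σx² = 123
Sxx = Σx² − (Σx)²/n = 123 − 90.25 = 32.75
Sxy = Σxy − (Σx)(Σy)/n = 1132 − 959.5 = 172.5
b = Sxy/Sxx = 172.5/32.75 = 5.267176
a = ȳ − b·x̄ = 50.5 − 5.267176·4.75 = 25.480916

25.4809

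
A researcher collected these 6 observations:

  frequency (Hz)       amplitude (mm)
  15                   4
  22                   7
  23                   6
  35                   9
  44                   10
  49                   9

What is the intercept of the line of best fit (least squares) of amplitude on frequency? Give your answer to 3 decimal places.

2.745

n = 6, Σx = 188, Σy = 45, Σxy = 1548, Σx² = 6800
Sxx = Σx² − (Σx)²/n = 6800 − 5890.666667 = 909.333333
Sxy = Σxy − (Σx)(Σy)/n = 1548 − 1410 = 138
b = Sxy/Sxx = 138/909.333333 = 0.151760
a = ȳ − b·x̄ = 7.5 − 0.151760·31.333333 = 2.744868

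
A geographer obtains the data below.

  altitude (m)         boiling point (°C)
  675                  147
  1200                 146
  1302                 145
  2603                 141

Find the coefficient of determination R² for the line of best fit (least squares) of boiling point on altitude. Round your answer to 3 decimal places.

n = 4, Σx = 5780, Σy = 579, Σxy = 830238, Σx² = 10366438, Σy² = 83831
Sxx = Σx² − (Σx)²/n = 10366438 − 8352100 = 2014338
Sxy = Σxy − (Σx)(Σy)/n = 830238 − 836655 = -6417
Syy = Σy² − (Σy)²/n = 83831 − 83810.25 = 20.75
R² = Sxy²/(Sxx·Syy) = (-6417)²/(2014338·20.75) = 0.985176

0.985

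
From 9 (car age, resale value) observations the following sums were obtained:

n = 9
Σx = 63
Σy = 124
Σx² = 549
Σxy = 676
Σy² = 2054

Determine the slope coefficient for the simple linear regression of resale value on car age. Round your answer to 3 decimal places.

-1.778

Sxx = Σx² − (Σx)²/n = 549 − 441 = 108
Sxy = Σxy − (Σx)(Σy)/n = 676 − 868 = -192
b = Sxy/Sxx = -192/108 = -1.777778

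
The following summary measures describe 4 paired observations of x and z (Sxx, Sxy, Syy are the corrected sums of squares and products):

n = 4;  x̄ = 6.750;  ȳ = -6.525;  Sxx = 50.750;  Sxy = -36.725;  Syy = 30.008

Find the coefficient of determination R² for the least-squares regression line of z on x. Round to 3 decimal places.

R² = Sxy²/(Sxx·Syy) = (-36.725)²/(50.75·30.008) = 0.885626

0.886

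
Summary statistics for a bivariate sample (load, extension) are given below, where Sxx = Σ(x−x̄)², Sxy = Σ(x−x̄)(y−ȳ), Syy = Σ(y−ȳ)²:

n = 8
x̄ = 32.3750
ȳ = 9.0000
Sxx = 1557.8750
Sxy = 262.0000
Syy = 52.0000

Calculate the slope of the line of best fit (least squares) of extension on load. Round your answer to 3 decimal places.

b = Sxy/Sxx = 262/1557.875 = 0.168178

0.168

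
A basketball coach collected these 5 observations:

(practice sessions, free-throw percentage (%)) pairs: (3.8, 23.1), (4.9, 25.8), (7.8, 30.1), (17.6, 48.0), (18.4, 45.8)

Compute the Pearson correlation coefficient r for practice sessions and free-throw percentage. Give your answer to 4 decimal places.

0.9938

n = 5, Σx = 52.5, Σy = 172.8, Σxy = 2136.5, Σx² = 747.61, Σy² = 6506.9
Sxx = Σx² − (Σx)²/n = 747.61 − 551.25 = 196.36
Sxy = Σxy − (Σx)(Σy)/n = 2136.5 − 1814.4 = 322.1
Syy = Σy² − (Σy)²/n = 6506.9 − 5971.968 = 534.932
r = Sxy/√(Sxx·Syy) = 322.1/√(105039.24752) = 322.1/324.097590 = 0.993836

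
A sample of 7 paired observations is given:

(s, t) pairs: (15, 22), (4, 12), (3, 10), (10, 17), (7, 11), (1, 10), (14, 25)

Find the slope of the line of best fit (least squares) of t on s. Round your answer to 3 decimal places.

1.057

n = 7, Σx = 54, Σy = 107, Σxy = 1015, Σx² = 596
Sxx = Σx² − (Σx)²/n = 596 − 416.571429 = 179.428571
Sxy = Σxy − (Σx)(Σy)/n = 1015 − 825.428571 = 189.571429
b = Sxy/Sxx = 189.571429/179.428571 = 1.056529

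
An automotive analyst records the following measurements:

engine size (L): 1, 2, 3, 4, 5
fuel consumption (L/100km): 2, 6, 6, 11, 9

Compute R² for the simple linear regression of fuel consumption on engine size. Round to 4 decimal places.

n = 5, Σx = 15, Σy = 34, Σxy = 121, Σx² = 55, Σy² = 278
Sxx = Σx² − (Σx)²/n = 55 − 45 = 10
Sxy = Σxy − (Σx)(Σy)/n = 121 − 102 = 19
Syy = Σy² − (Σy)²/n = 278 − 231.2 = 46.8
R² = Sxy²/(Sxx·Syy) = (19)²/(10·46.8) = 0.771368

0.7714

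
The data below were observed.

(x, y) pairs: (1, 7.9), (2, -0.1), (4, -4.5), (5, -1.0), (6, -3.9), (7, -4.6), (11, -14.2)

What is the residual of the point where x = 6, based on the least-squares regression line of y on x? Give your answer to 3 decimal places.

n = 7, Σx = 36, Σy = -20.4, Σxy = -227.1, Σx² = 252
Sxx = Σx² − (Σx)²/n = 252 − 185.142857 = 66.857143
Sxy = Σxy − (Σx)(Σy)/n = -227.1 − (-104.914286) = -122.185714
b = Sxy/Sxx = -122.185714/66.857143 = -1.827564
a = ȳ − b·x̄ = -2.914286 − (-1.827564)·5.142857 = 6.484615
ŷ(6) = 6.484615 + (-1.827564)·6 = -4.480769
residual = y − ŷ = -3.9 − (-4.480769) = 0.580769

0.581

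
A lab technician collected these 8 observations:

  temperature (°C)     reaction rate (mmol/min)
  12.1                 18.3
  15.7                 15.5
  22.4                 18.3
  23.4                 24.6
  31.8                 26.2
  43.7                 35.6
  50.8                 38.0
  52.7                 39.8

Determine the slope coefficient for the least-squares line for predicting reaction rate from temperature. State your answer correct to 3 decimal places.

n = 8, Σx = 252.6, Σy = 216.3, Σxy = 7867.08, Σx² = 9721.08
Sxx = Σx² − (Σx)²/n = 9721.08 − 7975.845 = 1745.235
Sxy = Σxy − (Σx)(Σy)/n = 7867.08 − 6829.6725 = 1037.4075
b = Sxy/Sxx = 1037.4075/1745.235 = 0.594423

0.594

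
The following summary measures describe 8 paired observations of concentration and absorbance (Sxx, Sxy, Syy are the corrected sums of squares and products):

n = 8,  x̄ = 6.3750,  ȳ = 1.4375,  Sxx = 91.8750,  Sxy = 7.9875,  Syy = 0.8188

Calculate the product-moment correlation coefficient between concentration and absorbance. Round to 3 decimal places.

r = Sxy/√(Sxx·Syy) = 7.9875/√(75.22725) = 7.9875/8.673364 = 0.920923

0.921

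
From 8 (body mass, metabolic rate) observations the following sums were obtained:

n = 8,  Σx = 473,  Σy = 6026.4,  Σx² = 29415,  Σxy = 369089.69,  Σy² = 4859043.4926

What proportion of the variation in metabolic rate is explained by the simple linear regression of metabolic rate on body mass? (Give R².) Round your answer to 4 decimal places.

Sxx = Σx² − (Σx)²/n = 29415 − 27966.125 = 1448.875
Sxy = Σxy − (Σx)(Σy)/n = 369089.69 − 356310.9 = 12778.79
Syy = Σy² − (Σy)²/n = 4859043.4926 − 4539687.12 = 319356.3726
R² = Sxy²/(Sxx·Syy) = (12778.79)²/(1448.875·319356.3726) = 0.352917

0.3529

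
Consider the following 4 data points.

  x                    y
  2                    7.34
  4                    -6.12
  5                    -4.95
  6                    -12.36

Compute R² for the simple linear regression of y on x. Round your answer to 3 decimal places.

0.912

n = 4, Σx = 17, Σy = -16.09, Σxy = -108.71, Σx² = 81, Σy² = 268.6021
Sxx = Σx² − (Σx)²/n = 81 − 72.25 = 8.75
Sxy = Σxy − (Σx)(Σy)/n = -108.71 − (-68.3825) = -40.3275
Syy = Σy² − (Σy)²/n = 268.6021 − 64.722025 = 203.880075
R² = Sxy²/(Sxx·Syy) = (-40.3275)²/(8.75·203.880075) = 0.911632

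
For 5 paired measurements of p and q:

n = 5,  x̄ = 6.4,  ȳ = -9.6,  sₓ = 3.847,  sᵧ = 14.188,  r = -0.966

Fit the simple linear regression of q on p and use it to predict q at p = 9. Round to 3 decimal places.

b = r · sᵧ/sₓ = -0.966 · 14.188/3.847 = -3.562674
a = ȳ − b·x̄ = -9.6 − (-3.562674)·6.4 = 13.201115
ŷ(9) = a + b·9 = 13.201115 + (-3.562674)·9 = -18.862953

-18.863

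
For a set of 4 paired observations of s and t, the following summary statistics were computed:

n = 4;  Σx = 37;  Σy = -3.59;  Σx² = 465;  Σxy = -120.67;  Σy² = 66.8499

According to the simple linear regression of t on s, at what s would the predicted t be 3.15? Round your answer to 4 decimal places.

3.5695

Sxx = Σx² − (Σx)²/n = 465 − 342.25 = 122.75
Sxy = Σxy − (Σx)(Σy)/n = -120.67 − (-33.2075) = -87.4625
b = Sxy/Sxx = -87.4625/122.75 = -0.712525
a = ȳ − b·x̄ = -0.8975 − (-0.712525)·9.25 = 5.693360
Set a + b·x = 3.15: x = (3.15 − 5.693360) / (-0.712525) = 3.569501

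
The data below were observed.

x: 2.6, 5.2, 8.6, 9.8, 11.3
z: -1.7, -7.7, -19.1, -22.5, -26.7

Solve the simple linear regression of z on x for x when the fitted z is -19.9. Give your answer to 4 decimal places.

n = 5, Σx = 37.5, Σy = -77.7, Σxy = -730.93, Σx² = 331.49
Sxx = Σx² − (Σx)²/n = 331.49 − 281.25 = 50.24
Sxy = Σxy − (Σx)(Σy)/n = -730.93 − (-582.75) = -148.18
b = Sxy/Sxx = -148.18/50.24 = -2.949443
a = ȳ − b·x̄ = -15.54 − (-2.949443)·7.5 = 6.580820
Set a + b·x = -19.9: x = (-19.9 − 6.580820) / (-2.949443) = 8.978245

8.9782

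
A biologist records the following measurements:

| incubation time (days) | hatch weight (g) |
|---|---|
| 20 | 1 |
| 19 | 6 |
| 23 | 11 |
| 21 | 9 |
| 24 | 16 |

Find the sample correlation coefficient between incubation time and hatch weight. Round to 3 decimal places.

0.858

n = 5, Σx = 107, Σy = 43, Σxy = 960, Σx² = 2307, Σy² = 495
Sxx = Σx² − (Σx)²/n = 2307 − 2289.8 = 17.2
Sxy = Σxy − (Σx)(Σy)/n = 960 − 920.2 = 39.8
Syy = Σy² − (Σy)²/n = 495 − 369.8 = 125.2
r = Sxy/√(Sxx·Syy) = 39.8/√(2153.44) = 39.8/46.405172 = 0.857663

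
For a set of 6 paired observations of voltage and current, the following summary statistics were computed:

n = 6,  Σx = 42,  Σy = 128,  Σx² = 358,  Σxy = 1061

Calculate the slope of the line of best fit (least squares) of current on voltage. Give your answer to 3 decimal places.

Sxx = Σx² − (Σx)²/n = 358 − 294 = 64
Sxy = Σxy − (Σx)(Σy)/n = 1061 − 896 = 165
b = Sxy/Sxx = 165/64 = 2.578125

2.578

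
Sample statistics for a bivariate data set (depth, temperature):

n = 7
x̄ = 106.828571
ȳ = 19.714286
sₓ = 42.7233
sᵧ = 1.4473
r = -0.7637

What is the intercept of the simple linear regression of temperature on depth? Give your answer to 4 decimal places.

22.4781

b = r · sᵧ/sₓ = -0.7637 · 1.4473/42.7233 = -0.025871
a = ȳ − b·x̄ = 19.714286 − (-0.025871)·106.828571 = 22.478069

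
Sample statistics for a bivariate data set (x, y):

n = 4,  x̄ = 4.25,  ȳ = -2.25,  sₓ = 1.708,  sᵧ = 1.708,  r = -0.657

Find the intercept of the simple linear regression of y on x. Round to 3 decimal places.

b = r · sᵧ/sₓ = -0.657 · 1.708/1.708 = -0.657
a = ȳ − b·x̄ = -2.25 − (-0.657)·4.25 = 0.54225

0.542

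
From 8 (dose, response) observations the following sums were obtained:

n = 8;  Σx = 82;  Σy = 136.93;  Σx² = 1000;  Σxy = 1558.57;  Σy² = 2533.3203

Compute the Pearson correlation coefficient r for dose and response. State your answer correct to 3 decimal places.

Sxx = Σx² − (Σx)²/n = 1000 − 840.5 = 159.5
Sxy = Σxy − (Σx)(Σy)/n = 1558.57 − 1403.5325 = 155.0375
Syy = Σy² − (Σy)²/n = 2533.3203 − 2343.728112 = 189.592187
r = Sxy/√(Sxx·Syy) = 155.0375/√(30239.953906) = 155.0375/173.896388 = 0.891551

0.892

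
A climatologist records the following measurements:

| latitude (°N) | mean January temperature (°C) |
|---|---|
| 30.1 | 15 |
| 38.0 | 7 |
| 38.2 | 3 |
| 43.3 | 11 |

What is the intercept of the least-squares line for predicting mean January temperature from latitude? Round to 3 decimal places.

n = 4, Σx = 149.6, Σy = 36, Σxy = 1308.4, Σx² = 5684.14
Sxx = Σx² − (Σx)²/n = 5684.14 − 5595.04 = 89.1
Sxy = Σxy − (Σx)(Σy)/n = 1308.4 − 1346.4 = -38
b = Sxy/Sxx = -38/89.1 = -0.426487
a = ȳ − b·x̄ = 9 − (-0.426487)·37.4 = 24.950617

24.951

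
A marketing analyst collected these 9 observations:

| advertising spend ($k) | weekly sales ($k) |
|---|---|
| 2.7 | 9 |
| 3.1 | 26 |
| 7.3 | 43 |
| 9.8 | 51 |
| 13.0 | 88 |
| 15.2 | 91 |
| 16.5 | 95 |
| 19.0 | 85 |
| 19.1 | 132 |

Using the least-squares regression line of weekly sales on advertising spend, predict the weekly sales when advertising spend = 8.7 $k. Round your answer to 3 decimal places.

n = 9, Σx = 105.7, Σy = 620, Σxy = 9149.5, Σx² = 1564.33
Sxx = Σx² − (Σx)²/n = 1564.33 − 1241.387778 = 322.942222
Sxy = Σxy − (Σx)(Σy)/n = 9149.5 − 7281.555556 = 1867.944444
b = Sxy/Sxx = 1867.944444/322.942222 = 5.784144
a = ȳ − b·x̄ = 68.888889 − 5.784144·11.744444 = 0.957326
ŷ(8.7) = a + b·8.7 = 0.957326 + 5.784144·8.7 = 51.279383

51.279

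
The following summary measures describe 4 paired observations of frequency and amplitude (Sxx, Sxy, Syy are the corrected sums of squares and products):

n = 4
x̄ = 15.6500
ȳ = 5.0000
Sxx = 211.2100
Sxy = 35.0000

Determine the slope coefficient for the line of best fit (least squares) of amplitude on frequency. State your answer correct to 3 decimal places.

b = Sxy/Sxx = 35/211.21 = 0.165712

0.166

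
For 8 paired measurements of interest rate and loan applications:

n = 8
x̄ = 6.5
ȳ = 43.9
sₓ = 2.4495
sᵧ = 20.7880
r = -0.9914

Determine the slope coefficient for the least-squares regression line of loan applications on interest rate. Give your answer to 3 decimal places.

b = r · sᵧ/sₓ = -0.9914 · 20.788/2.4495 = -8.413645

-8.414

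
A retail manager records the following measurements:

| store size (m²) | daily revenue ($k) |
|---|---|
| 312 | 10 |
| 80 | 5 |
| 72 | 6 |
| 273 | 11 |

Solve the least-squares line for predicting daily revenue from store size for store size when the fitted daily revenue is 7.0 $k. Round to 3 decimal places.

n = 4, Σx = 737, Σy = 32, Σxy = 6955, Σx² = 183457
Sxx = Σx² − (Σx)²/n = 183457 − 135792.25 = 47664.75
Sxy = Σxy − (Σx)(Σy)/n = 6955 − 5896 = 1059
b = Sxy/Sxx = 1059/47664.75 = 0.022218
a = ȳ − b·x̄ = 8 − 0.022218·184.25 = 3.906393
Set a + b·x = 7.0: x = (7.0 − 3.906393) / 0.022218 = 139.240793

139.241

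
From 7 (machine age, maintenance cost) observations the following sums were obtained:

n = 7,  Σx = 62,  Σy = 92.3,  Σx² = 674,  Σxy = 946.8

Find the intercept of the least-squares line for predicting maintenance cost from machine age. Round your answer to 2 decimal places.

4.01

Sxx = Σx² − (Σx)²/n = 674 − 549.142857 = 124.857143
Sxy = Σxy − (Σx)(Σy)/n = 946.8 − 817.514286 = 129.285714
b = Sxy/Sxx = 129.285714/124.857143 = 1.035469
a = ȳ − b·x̄ = 13.185714 − 1.035469·8.857143 = 4.014416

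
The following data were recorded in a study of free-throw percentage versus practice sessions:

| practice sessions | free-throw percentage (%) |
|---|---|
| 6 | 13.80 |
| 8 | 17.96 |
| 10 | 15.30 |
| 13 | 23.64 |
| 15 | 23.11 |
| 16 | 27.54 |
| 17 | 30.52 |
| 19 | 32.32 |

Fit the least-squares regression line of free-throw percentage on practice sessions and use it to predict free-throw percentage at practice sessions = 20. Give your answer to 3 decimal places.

n = 8, Σx = 104, Σy = 184.19, Σxy = 2607.01, Σx² = 1500
Sxx = Σx² − (Σx)²/n = 1500 − 1352 = 148
Sxy = Σxy − (Σx)(Σy)/n = 2607.01 − 2394.47 = 212.54
b = Sxy/Sxx = 212.54/148 = 1.436081
a = ȳ − b·x̄ = 23.02375 − 1.436081·13 = 4.354696
ŷ(20) = a + b·20 = 4.354696 + 1.436081·20 = 33.076318

33.076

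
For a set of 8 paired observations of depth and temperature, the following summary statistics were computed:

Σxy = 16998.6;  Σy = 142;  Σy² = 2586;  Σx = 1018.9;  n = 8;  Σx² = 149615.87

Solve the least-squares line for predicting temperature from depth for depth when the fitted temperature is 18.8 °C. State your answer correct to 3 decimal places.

Sxx = Σx² − (Σx)²/n = 149615.87 − 129769.65125 = 19846.21875
Sxy = Σxy − (Σx)(Σy)/n = 16998.6 − 18085.475 = -1086.875
b = Sxy/Sxx = -1086.875/19846.21875 = -0.054765
a = ȳ − b·x̄ = 17.75 − (-0.054765)·127.3625 = 24.724987
Set a + b·x = 18.8: x = (18.8 − 24.724987) / (-0.054765) = 108.189615

108.190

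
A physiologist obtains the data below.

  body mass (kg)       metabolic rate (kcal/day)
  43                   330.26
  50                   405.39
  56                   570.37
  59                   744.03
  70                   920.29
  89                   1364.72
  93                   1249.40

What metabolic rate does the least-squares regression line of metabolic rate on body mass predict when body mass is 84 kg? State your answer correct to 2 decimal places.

1173.90

n = 7, Σx = 460, Σy = 5584.46, Σxy = 412383.75, Σx² = 32436
Sxx = Σx² − (Σx)²/n = 32436 − 30228.571429 = 2207.428571
Sxy = Σxy − (Σx)(Σy)/n = 412383.75 − 366978.8 = 45404.95
b = Sxy/Sxx = 45404.95/2207.428571 = 20.569159
a = ȳ − b·x̄ = 797.78 − 20.569159·65.714286 = -553.907613
ŷ(84) = a + b·84 = -553.907613 + 20.569159·84 = 1173.901771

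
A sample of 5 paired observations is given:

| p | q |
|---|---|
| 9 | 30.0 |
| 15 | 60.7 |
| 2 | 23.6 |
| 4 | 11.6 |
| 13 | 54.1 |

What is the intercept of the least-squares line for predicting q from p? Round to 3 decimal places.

n = 5, Σx = 43, Σy = 180, Σxy = 1977.4, Σx² = 495
Sxx = Σx² − (Σx)²/n = 495 − 369.8 = 125.2
Sxy = Σxy − (Σx)(Σy)/n = 1977.4 − 1548 = 429.4
b = Sxy/Sxx = 429.4/125.2 = 3.429712
a = ȳ − b·x̄ = 36 − 3.429712·8.6 = 6.504473

6.504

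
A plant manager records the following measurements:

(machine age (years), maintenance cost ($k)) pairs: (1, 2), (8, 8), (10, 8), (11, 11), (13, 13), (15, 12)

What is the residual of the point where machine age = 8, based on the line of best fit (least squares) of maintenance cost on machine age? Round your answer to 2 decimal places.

n = 6, Σx = 58, Σy = 54, Σxy = 616, Σx² = 680
Sxx = Σx² − (Σx)²/n = 680 − 560.666667 = 119.333333
Sxy = Σxy − (Σx)(Σy)/n = 616 − 522 = 94
b = Sxy/Sxx = 94/119.333333 = 0.787709
a = ȳ − b·x̄ = 9 − 0.787709·9.666667 = 1.385475
ŷ(8) = 1.385475 + 0.787709·8 = 7.687151
residual = y − ŷ = 8 − 7.687151 = 0.312849

0.31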